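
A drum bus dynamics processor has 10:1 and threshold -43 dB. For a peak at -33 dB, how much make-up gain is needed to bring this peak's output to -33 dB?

The peak compresses to -43 + 10/10 = -42 dB.
To reach -33 dB requires -33 − (-42) = 9 dB of make-up.

9 dB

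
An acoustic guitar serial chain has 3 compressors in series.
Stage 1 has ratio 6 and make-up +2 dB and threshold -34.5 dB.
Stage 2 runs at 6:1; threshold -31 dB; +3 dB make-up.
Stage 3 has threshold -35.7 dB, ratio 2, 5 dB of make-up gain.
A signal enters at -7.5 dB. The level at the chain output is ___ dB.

Stage 1: -7.5 dB is 27 dB over -34.5 dB; at 6:1 that becomes 4.5 dB over, giving -30 dB; +2 dB make-up → -28 dB.
Stage 2: -28 dB is 3 dB over -31 dB; at 6:1 that becomes 0.5 dB over, giving -30.5 dB; +3 dB make-up → -27.5 dB.
Stage 3: 8.2 dB above -35.7 dB, reduced 2:1 to 4.1 dB above → -31.6 dB; +5 dB make-up → -26.6 dB.

-26.6 dB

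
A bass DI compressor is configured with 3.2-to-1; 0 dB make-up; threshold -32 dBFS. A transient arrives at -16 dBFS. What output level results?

-27 dBFS

Overshoot: -16 − (-32) = 16 dB.
The 16 dB excess becomes 5 dB after 3.2:1 reduction.
So the level is -32 + 5 = -27 dBFS.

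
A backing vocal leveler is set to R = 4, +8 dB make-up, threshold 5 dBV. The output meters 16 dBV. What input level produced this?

17 dBV

Remove make-up: 16 − 8 = 8 dBV.
The compressed level sits 8 − 5 = 3 dB over threshold.
Input overshoot = R × output overshoot = 12 dB → input = 5 + 12 = 17 dBV.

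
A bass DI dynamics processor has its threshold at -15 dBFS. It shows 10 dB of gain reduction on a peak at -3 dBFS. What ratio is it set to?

6:1

Input overshoot = -3 − (-15) = 12 dB.
Output overshoot = 12 − 10 = 2 dB.
Ratio = input overshoot / output overshoot = 12 / 2 = 6.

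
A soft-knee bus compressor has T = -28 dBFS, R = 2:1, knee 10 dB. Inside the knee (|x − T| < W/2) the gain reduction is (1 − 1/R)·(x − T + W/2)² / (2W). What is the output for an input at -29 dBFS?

-29.4 dBFS

x − T + W/2 = -29 − (-28) + 5 = 4.
GR = (1 − 1/2) × 4² / 20 = 0.5 × 16 / 20 = 0.4 dB.
Output = -29 − 0.4 = -29.4 dBFS.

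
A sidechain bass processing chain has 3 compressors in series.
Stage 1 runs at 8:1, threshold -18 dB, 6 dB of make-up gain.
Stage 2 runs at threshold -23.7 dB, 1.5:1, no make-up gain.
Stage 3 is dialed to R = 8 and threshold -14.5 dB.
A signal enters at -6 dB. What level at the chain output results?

Stage 1: -6 dB is 12 dB over -18 dB; at 8:1 that becomes 1.5 dB over, giving -16.5 dB; +6 dB make-up → -10.5 dB.
Stage 2: -10.5 dB is 13.2 dB over -23.7 dB; at 1.5:1 that becomes 8.8 dB over, giving -14.9 dB.
Stage 3: -14.9 dB is at or below the -14.5 dB threshold — no compression; output -14.9 dB.

-14.9 dB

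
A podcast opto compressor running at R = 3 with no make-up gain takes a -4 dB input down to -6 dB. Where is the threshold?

Gain reduction = -4 − (-6) = 2 dB; output overshoot = GR / (R − 1) = 2 / 2 = 1 dB.
Threshold = output − output overshoot = -6 − 1 = -7 dB.

-7 dB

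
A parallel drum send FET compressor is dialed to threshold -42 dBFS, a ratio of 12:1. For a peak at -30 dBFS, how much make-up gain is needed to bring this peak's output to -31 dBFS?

Overshoot 12 dB → 12/12 = 1 dB after compression, so the compressed level is -42 + 1 = -41 dBFS.
Make-up = target − compressed = -31 − (-41) = 10 dB.

10 dB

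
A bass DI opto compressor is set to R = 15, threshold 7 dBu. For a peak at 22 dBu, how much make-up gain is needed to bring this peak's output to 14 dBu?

6 dB

The peak compresses to 7 + 15/15 = 8 dBu.
To reach 14 dBu requires 14 − 8 = 6 dB of make-up.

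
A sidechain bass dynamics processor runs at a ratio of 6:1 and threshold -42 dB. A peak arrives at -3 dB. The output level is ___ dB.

The input is 39 dB above the -42 dB threshold.
At 6:1 the overshoot is divided by 6, leaving 6.5 dB above threshold.
So the level is -42 + 6.5 = -35.5 dB.

-35.5 dB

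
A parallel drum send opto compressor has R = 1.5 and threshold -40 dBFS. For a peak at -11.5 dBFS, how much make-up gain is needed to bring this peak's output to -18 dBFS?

3 dB

Without make-up, output = threshold + overshoot/1.5 = -40 + 19 = -21 dBFS.
Gap to target: 3 dB.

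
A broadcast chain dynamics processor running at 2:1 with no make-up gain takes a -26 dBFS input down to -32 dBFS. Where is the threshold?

-38 dBFS

Let T be the threshold. Output overshoot = (input overshoot)/R, so -32 − T = (-26 − T)/2.
2·(-32 − T) = -26 − T → 1·T = -64 − (-26) = -38.
T = -38/1 = -38 dBFS.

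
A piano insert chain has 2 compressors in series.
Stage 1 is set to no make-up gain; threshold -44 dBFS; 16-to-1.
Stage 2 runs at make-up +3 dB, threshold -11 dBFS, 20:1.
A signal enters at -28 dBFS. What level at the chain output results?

-40 dBFS

Stage 1: -28 dBFS is 16 dB over -44 dBFS; at 16:1 that becomes 1 dB over, giving -43 dBFS.
Stage 2: -43 dBFS ≤ -11 dBFS, so stage 2 doesn't engage; make-up brings it to -40 dBFS.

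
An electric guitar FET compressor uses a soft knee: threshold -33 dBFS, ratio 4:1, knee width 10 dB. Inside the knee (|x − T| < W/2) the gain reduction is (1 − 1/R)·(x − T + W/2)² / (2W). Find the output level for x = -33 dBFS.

-33.9375 dBFS

x − T + W/2 = -33 − (-33) + 5 = 5.
GR = (1 − 1/4) × 5² / 20 = 0.75 × 25 / 20 = 0.9375 dB.
Output = -33 − 0.9375 = -33.9375 dBFS.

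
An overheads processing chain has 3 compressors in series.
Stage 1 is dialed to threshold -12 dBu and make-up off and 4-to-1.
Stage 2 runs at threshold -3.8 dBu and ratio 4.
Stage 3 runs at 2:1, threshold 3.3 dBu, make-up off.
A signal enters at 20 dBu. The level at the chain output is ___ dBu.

Stage 1: 32 dB above -12 dBu, reduced 4:1 to 8 dB above → -4 dBu.
Stage 2: below threshold (-4 ≤ -3.8); passes unchanged; output -4 dBu.
Stage 3: -4 dBu is at or below the 3.3 dBu threshold — no compression; output -4 dBu.

-4 dBu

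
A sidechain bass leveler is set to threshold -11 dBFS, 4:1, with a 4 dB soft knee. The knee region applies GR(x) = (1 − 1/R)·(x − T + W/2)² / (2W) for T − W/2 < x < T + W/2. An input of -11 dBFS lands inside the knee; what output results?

x − T + W/2 = -11 − (-11) + 2 = 2.
GR = (1 − 1/4) × 2² / 8 = 0.75 × 4 / 8 = 0.375 dB.
Output = -11 − 0.375 = -11.375 dBFS.

-11.375 dBFS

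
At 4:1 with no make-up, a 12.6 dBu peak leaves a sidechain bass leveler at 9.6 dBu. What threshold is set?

Gain reduction = 12.6 − 9.6 = 3 dB; output overshoot = GR / (R − 1) = 3 / 3 = 1 dB.
Threshold = output − output overshoot = 9.6 − 1 = 8.6 dBu.

8.6 dBu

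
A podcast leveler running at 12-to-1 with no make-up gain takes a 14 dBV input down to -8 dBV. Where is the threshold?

Gain reduction = 14 − (-8) = 22 dB; output overshoot = GR / (R − 1) = 22 / 11 = 2 dB.
Threshold = output − output overshoot = -8 − 2 = -10 dBV.

-10 dBV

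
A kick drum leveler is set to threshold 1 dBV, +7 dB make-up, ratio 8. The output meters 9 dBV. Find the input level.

Stripping the +7 dB make-up gives 2 dBV at the gain stage.
That's 1 dB above the 1 dBV threshold.
Input overshoot = R × output overshoot = 8 dB → input = 1 + 8 = 9 dBV.

9 dBV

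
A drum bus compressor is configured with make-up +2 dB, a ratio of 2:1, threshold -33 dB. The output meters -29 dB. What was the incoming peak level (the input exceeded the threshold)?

-29 dB

Remove make-up: -29 − 2 = -31 dB.
The compressed level sits -31 − (-33) = 2 dB over threshold.
Before 2:1 compression the overshoot was 2 × 2 = 4 dB, so input = -33 + 4 = -29 dB.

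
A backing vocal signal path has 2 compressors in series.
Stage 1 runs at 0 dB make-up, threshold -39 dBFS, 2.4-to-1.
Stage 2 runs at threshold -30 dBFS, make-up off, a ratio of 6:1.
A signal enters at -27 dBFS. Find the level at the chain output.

-34 dBFS

Stage 1: -27 dBFS is 12 dB over -39 dBFS; at 2.4:1 that becomes 5 dB over, giving -34 dBFS.
Stage 2: below threshold (-34 ≤ -30); passes unchanged; output -34 dBFS.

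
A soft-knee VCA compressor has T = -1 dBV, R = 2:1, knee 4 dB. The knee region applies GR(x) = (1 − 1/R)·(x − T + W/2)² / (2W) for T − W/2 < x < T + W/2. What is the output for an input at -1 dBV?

-1.25 dBV

x − T + W/2 = -1 − (-1) + 2 = 2.
GR = (1 − 1/2) × 2² / 8 = 0.5 × 4 / 8 = 0.25 dB.
Output = -1 − 0.25 = -1.25 dBV.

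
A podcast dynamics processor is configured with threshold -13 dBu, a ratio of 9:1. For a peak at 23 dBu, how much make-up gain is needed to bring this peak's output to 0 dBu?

The peak compresses to -13 + 36/9 = -9 dBu.
To reach 0 dBu requires 0 − (-9) = 9 dB of make-up.

9 dB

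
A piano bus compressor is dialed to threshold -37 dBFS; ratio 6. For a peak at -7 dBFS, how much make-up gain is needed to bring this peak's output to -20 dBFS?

12 dB

Overshoot 30 dB → 30/6 = 5 dB after compression, so the compressed level is -37 + 5 = -32 dBFS.
Make-up = target − compressed = -20 − (-32) = 12 dB.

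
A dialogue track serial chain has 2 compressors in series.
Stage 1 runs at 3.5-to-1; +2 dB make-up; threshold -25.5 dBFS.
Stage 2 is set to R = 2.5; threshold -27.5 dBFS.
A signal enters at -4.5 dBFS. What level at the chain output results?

-23.5 dBFS

Stage 1: -4.5 dBFS is 21 dB over -25.5 dBFS; at 3.5:1 that becomes 6 dB over, giving -19.5 dBFS; +2 dB make-up → -17.5 dBFS.
Stage 2: 10 dB above -27.5 dBFS, reduced 2.5:1 to 4 dB above → -23.5 dBFS.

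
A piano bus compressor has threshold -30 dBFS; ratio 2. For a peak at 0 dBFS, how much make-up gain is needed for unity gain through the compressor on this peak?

Without make-up, output = threshold + overshoot/2 = -30 + 15 = -15 dBFS.
Gap to target: 15 dB.

15 dB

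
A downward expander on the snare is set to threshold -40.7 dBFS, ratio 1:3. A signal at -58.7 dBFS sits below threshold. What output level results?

-94.7 dBFS

The input is 18 dB below the -40.7 dBFS threshold.
A 1:3 expander multiplies undershoot by 3: 18 × 3 = 54 dB below threshold.
Output = -40.7 − 54 = -94.7 dBFS.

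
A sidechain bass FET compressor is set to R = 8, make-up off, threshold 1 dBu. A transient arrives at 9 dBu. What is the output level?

9 dBu sits 8 dB over threshold.
The 8 dB excess becomes 1 dB after 8:1 reduction.
So the level is 1 + 1 = 2 dBu.

2 dBu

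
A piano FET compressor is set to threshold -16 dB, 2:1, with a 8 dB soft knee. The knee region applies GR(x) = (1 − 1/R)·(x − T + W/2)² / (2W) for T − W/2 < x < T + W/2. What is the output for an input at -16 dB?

x − T + W/2 = -16 − (-16) + 4 = 4.
GR = (1 − 1/2) × 4² / 16 = 0.5 × 16 / 16 = 0.5 dB.
Output = -16 − 0.5 = -16.5 dB.

-16.5 dB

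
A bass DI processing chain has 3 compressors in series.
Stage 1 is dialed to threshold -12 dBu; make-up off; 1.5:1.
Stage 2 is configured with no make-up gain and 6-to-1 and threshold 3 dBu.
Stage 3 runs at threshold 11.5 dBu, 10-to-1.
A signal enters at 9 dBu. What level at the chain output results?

2 dBu

Stage 1: 9 dBu is 21 dB over -12 dBu; at 1.5:1 that becomes 14 dB over, giving 2 dBu.
Stage 2: 2 dBu is at or below the 3 dBu threshold — no compression; output 2 dBu.
Stage 3: below threshold (2 ≤ 11.5); passes unchanged; output 2 dBu.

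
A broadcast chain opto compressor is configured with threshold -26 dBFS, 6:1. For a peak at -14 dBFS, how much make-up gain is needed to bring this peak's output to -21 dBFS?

3 dB

Without make-up, output = threshold + overshoot/6 = -26 + 2 = -24 dBFS.
Gap to target: 3 dB.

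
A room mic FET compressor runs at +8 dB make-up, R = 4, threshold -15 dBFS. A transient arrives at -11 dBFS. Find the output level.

-6 dBFS

The input is 4 dB above the -15 dBFS threshold.
At 4:1 the overshoot is divided by 4, leaving 1 dB above threshold.
So the level is -15 + 1 = -14 dBFS; make-up adds 8 dB, giving -6 dBFS.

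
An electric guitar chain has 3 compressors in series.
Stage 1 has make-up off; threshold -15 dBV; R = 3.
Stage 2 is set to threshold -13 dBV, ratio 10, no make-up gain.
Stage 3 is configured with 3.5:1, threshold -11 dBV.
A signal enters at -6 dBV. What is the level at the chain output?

-12.9 dBV

Stage 1: overshoot 9 dB → 9/3 = 3 dB → -12 dBV.
Stage 2: -12 dBV is 1 dB over -13 dBV; at 10:1 that becomes 0.1 dB over, giving -12.9 dBV.
Stage 3: below threshold (-12.9 ≤ -11); passes unchanged; output -12.9 dBV.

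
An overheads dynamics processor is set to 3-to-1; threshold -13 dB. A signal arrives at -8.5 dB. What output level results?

-11.5 dB

Overshoot: -8.5 − (-13) = 4.5 dB.
The 4.5 dB excess becomes 1.5 dB after 3:1 reduction.
So the level is -13 + 1.5 = -11.5 dB.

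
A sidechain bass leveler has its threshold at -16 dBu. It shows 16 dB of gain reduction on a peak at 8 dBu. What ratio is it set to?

3:1

Input overshoot = 8 − (-16) = 24 dB.
Output overshoot = 24 − 16 = 8 dB.
Ratio = input overshoot / output overshoot = 24 / 8 = 3.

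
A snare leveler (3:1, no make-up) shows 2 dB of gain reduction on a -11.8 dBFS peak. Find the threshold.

Gain reduction = -11.8 − (-13.8) = 2 dB; output overshoot = GR / (R − 1) = 2 / 2 = 1 dB.
Threshold = output − output overshoot = -13.8 − 1 = -14.8 dBFS.

-14.8 dBFS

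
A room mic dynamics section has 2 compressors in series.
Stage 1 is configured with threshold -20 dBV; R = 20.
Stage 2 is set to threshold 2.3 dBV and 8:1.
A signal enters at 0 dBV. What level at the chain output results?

-19 dBV

Stage 1: overshoot 20 dB → 20/20 = 1 dB → -19 dBV.
Stage 2: -19 dBV is at or below the 2.3 dBV threshold — no compression; output -19 dBV.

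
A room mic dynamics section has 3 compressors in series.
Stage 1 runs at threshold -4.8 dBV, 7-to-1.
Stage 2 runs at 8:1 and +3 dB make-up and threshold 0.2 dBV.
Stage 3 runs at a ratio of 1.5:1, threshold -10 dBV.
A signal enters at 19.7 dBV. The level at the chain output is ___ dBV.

Stage 1: overshoot 24.5 dB → 24.5/7 = 3.5 dB → -1.3 dBV.
Stage 2: -1.3 dBV ≤ 0.2 dBV, so stage 2 doesn't engage; make-up brings it to 1.7 dBV.
Stage 3: overshoot 11.7 dB → 11.7/1.5 = 7.8 dB → -2.2 dBV.

-2.2 dBV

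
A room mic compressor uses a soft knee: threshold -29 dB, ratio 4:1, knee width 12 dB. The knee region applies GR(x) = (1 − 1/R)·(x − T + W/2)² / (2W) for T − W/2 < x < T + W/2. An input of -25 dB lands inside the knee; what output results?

x − T + W/2 = -25 − (-29) + 6 = 10.
GR = (1 − 1/4) × 10² / 24 = 0.75 × 100 / 24 = 3.125 dB.
Output = -25 − 3.125 = -28.125 dB.

-28.125 dB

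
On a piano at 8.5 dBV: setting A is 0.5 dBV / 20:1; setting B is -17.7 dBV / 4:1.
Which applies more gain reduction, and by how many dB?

A: 8 dB over, compressed to 0.4 dB over, so 7.6 dB of GR.
B: 26.2 dB over, compressed to 6.55 dB over, so 19.65 dB of GR.
B applies 12.05 dB more gain reduction.

B, by 12.05 dB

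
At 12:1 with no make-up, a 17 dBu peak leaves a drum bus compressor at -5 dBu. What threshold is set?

-7 dBu

Let T be the threshold. Output overshoot = (input overshoot)/R, so -5 − T = (17 − T)/12.
12·(-5 − T) = 17 − T → 11·T = -60 − 17 = -77.
T = -77/11 = -7 dBu.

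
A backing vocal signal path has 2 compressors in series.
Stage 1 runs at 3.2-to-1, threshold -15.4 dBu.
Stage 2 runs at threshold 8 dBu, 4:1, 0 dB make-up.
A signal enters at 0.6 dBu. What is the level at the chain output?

-10.4 dBu

Stage 1: overshoot 16 dB → 16/3.2 = 5 dB → -10.4 dBu.
Stage 2: -10.4 dBu is at or below the 8 dBu threshold — no compression; output -10.4 dBu.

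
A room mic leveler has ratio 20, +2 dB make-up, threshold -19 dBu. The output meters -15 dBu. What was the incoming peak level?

21 dBu

Remove make-up: -15 − 2 = -17 dBu.
Post-compression overshoot = -17 − (-19) = 2 dB.
Before 20:1 compression the overshoot was 2 × 20 = 40 dB, so input = -19 + 40 = 21 dBu.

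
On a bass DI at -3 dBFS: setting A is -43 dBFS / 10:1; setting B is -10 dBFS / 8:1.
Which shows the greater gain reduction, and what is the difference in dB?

A, by 29.875 dB

A: 40 dB over, compressed to 4 dB over, so 36 dB of GR.
B: 7 dB over, compressed to 0.875 dB over, so 6.125 dB of GR.
A applies 29.875 dB more gain reduction.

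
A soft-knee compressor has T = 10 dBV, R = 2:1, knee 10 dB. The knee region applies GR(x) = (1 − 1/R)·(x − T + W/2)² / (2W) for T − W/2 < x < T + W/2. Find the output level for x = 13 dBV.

x − T + W/2 = 13 − 10 + 5 = 8.
GR = (1 − 1/2) × 8² / 20 = 0.5 × 64 / 20 = 1.6 dB.
Output = 13 − 1.6 = 11.4 dBV.

11.4 dBV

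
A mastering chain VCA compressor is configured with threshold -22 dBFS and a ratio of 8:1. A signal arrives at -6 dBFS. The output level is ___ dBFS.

Overshoot: -6 − (-22) = 16 dB.
At 8:1 the overshoot is divided by 8, leaving 2 dB above threshold.
Output = -22 + 2 = -20 dBFS.

-20 dBFS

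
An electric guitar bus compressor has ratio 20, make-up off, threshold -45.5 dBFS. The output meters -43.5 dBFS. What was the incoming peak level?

Post-compression overshoot = -43.5 − (-45.5) = 2 dB.
Undo the ratio: input overshoot = 2 × 20 = 40 dB, giving input = -5.5 dBFS.

-5.5 dBFS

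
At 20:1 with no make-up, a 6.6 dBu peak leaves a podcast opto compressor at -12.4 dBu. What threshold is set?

Gain reduction = 6.6 − (-12.4) = 19 dB; output overshoot = GR / (R − 1) = 19 / 19 = 1 dB.
Threshold = output − output overshoot = -12.4 − 1 = -13.4 dBu.

-13.4 dBu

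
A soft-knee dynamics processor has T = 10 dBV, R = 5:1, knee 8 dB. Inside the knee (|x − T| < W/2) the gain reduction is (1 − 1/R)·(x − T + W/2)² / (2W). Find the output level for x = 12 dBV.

10.2 dBV

x − T + W/2 = 12 − 10 + 4 = 6.
GR = (1 − 1/5) × 6² / 16 = 0.8 × 36 / 16 = 1.8 dB.
Output = 12 − 1.8 = 10.2 dBV.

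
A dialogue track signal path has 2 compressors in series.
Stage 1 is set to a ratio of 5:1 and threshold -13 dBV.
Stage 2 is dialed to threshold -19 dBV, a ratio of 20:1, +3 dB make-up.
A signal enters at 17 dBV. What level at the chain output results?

Stage 1: 17 dBV is 30 dB over -13 dBV; at 5:1 that becomes 6 dB over, giving -7 dBV.
Stage 2: 12 dB above -19 dBV, reduced 20:1 to 0.6 dB above → -18.4 dBV; +3 dB make-up → -15.4 dBV.

-15.4 dBV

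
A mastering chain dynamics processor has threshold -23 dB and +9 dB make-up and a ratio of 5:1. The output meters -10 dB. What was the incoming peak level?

-3 dB

Stripping the +9 dB make-up gives -19 dB at the gain stage.
The compressed level sits -19 − (-23) = 4 dB over threshold.
Before 5:1 compression the overshoot was 4 × 5 = 20 dB, so input = -23 + 20 = -3 dB.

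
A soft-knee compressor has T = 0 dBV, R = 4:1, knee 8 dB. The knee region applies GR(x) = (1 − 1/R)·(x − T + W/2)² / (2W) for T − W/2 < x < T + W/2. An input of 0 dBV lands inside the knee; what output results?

x − T + W/2 = 0 − 0 + 4 = 4.
GR = (1 − 1/4) × 4² / 16 = 0.75 × 16 / 16 = 0.75 dB.
Output = 0 − 0.75 = -0.75 dBV.

-0.75 dBV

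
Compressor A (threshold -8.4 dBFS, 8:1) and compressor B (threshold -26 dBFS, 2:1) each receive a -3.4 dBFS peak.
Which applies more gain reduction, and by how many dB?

B, by 6.925 dB

A: GR = 5 − 5/8 = 4.375 dB.
B: GR = 22.6 − 22.6/2 = 11.3 dB.
Difference: 6.925 dB in favour of B.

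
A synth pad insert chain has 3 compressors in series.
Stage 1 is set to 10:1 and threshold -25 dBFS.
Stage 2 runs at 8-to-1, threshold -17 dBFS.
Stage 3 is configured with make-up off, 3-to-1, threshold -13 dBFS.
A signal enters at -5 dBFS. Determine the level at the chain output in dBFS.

-23 dBFS

Stage 1: -5 dBFS is 20 dB over -25 dBFS; at 10:1 that becomes 2 dB over, giving -23 dBFS.
Stage 2: -23 dBFS ≤ -17 dBFS, so stage 2 doesn't engage; output -23 dBFS.
Stage 3: below threshold (-23 ≤ -13); passes unchanged; output -23 dBFS.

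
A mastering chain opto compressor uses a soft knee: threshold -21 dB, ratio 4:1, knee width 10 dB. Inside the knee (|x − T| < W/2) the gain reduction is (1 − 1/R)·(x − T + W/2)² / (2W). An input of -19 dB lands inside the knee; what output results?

x − T + W/2 = -19 − (-21) + 5 = 7.
GR = (1 − 1/4) × 7² / 20 = 0.75 × 49 / 20 = 1.8375 dB.
Output = -19 − 1.8375 = -20.8375 dB.

-20.8375 dB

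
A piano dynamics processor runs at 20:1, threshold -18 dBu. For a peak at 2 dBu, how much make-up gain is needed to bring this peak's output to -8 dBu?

9 dB

Overshoot 20 dB → 20/20 = 1 dB after compression, so the compressed level is -18 + 1 = -17 dBu.
Make-up = target − compressed = -8 − (-17) = 9 dB.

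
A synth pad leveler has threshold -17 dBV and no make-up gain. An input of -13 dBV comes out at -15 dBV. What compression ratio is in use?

2:1

Input overshoot = -13 − (-17) = 4 dB; output overshoot = -15 − (-17) = 2 dB.
Ratio = 4 / 2 = 2.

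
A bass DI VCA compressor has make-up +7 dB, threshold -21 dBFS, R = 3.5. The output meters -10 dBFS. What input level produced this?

-7 dBFS

Before make-up, the level was -10 − 7 = -17 dBFS.
Post-compression overshoot = -17 − (-21) = 4 dB.
Before 3.5:1 compression the overshoot was 4 × 3.5 = 14 dB, so input = -21 + 14 = -7 dBFS.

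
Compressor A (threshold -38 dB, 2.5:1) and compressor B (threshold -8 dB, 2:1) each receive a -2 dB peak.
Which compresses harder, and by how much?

A, by 18.6 dB

A: overshoot 36 dB → output overshoot 14.4 dB → GR 21.6 dB.
B: overshoot 6 dB → output overshoot 3 dB → GR 3 dB.
Difference: 18.6 dB in favour of A.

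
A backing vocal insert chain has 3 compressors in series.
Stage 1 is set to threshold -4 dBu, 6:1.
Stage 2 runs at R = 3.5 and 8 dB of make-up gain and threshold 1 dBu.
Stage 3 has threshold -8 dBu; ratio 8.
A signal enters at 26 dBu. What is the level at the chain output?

Stage 1: 30 dB above -4 dBu, reduced 6:1 to 5 dB above → 1 dBu.
Stage 2: below threshold (1 ≤ 1); passes unchanged; make-up brings it to 9 dBu.
Stage 3: overshoot 17 dB → 17/8 = 2.125 dB → -5.875 dBu.

-5.875 dBu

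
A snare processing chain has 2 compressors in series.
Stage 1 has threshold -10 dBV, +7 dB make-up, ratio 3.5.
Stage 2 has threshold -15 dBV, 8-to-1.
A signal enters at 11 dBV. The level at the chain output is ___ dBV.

-12.75 dBV

Stage 1: 11 dBV is 21 dB over -10 dBV; at 3.5:1 that becomes 6 dB over, giving -4 dBV; +7 dB make-up → 3 dBV.
Stage 2: 3 dBV is 18 dB over -15 dBV; at 8:1 that becomes 2.25 dB over, giving -12.75 dBV.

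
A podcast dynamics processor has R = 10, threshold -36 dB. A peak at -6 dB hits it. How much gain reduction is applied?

-6 dB exceeds the threshold by 30 dB.
At 10:1, output sits 30/10 = 3 dB above threshold.
Gain reduction = 30 − 3 = 27 dB.

27 dB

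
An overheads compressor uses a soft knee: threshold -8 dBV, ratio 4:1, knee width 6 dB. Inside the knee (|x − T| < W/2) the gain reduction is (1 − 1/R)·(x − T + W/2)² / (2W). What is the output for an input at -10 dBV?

x − T + W/2 = -10 − (-8) + 3 = 1.
GR = (1 − 1/4) × 1² / 12 = 0.75 × 1 / 12 = 0.0625 dB.
Output = -10 − 0.0625 = -10.0625 dBV.

-10.0625 dBV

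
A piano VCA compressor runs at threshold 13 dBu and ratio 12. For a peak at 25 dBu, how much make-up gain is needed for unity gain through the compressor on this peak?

11 dB

Without make-up, output = threshold + overshoot/12 = 13 + 1 = 14 dBu.
Gap to target: 11 dB.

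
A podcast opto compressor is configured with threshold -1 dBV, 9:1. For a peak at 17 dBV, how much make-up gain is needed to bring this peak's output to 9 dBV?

8 dB

Without make-up, output = threshold + overshoot/9 = -1 + 2 = 1 dBV.
Gap to target: 8 dB.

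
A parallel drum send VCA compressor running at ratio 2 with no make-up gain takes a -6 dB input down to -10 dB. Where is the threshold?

Gain reduction = -6 − (-10) = 4 dB; output overshoot = GR / (R − 1) = 4 / 1 = 4 dB.
Threshold = output − output overshoot = -10 − 4 = -14 dB.

-14 dB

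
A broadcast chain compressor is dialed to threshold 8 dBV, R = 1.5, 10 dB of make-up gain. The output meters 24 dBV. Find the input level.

Before make-up, the level was 24 − 10 = 14 dBV.
The compressed level sits 14 − 8 = 6 dB over threshold.
Undo the ratio: input overshoot = 6 × 1.5 = 9 dB, giving input = 17 dBV.

17 dBV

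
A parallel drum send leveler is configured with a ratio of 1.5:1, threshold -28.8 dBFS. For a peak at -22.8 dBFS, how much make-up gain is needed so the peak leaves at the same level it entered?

2 dB

Without make-up, output = threshold + overshoot/1.5 = -28.8 + 4 = -24.8 dBFS.
Gap to target: 2 dB.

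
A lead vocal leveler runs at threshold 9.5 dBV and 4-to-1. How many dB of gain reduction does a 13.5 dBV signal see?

3 dB

The signal is 4 dB above threshold.
After 4:1 compression the overshoot becomes 4/4 = 1 dB.
Gain reduction = 4 − 1 = 3 dB.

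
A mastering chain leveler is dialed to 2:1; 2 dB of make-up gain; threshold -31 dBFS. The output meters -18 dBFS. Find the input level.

-9 dBFS

Stripping the +2 dB make-up gives -20 dBFS at the gain stage.
The compressed level sits -20 − (-31) = 11 dB over threshold.
Input overshoot = R × output overshoot = 22 dB → input = -31 + 22 = -9 dBFS.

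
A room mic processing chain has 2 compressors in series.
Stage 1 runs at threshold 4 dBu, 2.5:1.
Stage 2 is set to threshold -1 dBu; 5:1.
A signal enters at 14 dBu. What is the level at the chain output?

Stage 1: overshoot 10 dB → 10/2.5 = 4 dB → 8 dBu.
Stage 2: overshoot 9 dB → 9/5 = 1.8 dB → 0.8 dBu.

0.8 dBu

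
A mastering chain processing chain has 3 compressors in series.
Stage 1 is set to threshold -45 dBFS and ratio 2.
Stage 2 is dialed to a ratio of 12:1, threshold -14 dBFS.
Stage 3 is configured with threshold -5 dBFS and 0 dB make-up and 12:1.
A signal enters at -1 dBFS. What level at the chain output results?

-23 dBFS

Stage 1: 44 dB above -45 dBFS, reduced 2:1 to 22 dB above → -23 dBFS.
Stage 2: below threshold (-23 ≤ -14); passes unchanged; output -23 dBFS.
Stage 3: below threshold (-23 ≤ -5); passes unchanged; output -23 dBFS.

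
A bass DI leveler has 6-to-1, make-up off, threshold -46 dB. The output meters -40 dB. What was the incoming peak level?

That's 6 dB above the -46 dB threshold.
Undo the ratio: input overshoot = 6 × 6 = 36 dB, giving input = -10 dB.

-10 dB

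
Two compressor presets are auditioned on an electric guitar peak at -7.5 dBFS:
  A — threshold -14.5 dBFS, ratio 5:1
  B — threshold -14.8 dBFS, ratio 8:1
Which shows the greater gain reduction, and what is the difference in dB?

B, by 0.7875 dB

A: overshoot 7 dB → output overshoot 1.4 dB → GR 5.6 dB.
B: overshoot 7.3 dB → output overshoot 0.9125 dB → GR 6.3875 dB.
B reduces 0.7875 dB more.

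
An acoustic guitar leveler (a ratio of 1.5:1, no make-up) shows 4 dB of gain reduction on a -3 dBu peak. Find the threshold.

-15 dBu

Input is 12 dB above T (since output overshoot × R = input overshoot: (-7 − T)·1.5 = -3 − T gives T = -15 dBu).
Check: -15 + (-3 − (-15))/1.5 = -15 + 8 = -7 dBu. ✓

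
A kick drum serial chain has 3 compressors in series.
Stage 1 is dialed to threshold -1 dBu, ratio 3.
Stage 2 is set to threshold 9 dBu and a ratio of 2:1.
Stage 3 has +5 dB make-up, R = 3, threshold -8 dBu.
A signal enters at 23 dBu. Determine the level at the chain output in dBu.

Stage 1: overshoot 24 dB → 24/3 = 8 dB → 7 dBu.
Stage 2: below threshold (7 ≤ 9); passes unchanged; output 7 dBu.
Stage 3: 15 dB above -8 dBu, reduced 3:1 to 5 dB above → -3 dBu; +5 dB make-up → 2 dBu.

2 dBu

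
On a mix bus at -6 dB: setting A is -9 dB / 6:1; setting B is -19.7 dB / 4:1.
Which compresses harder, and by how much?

B, by 7.775 dB

A: 3 dB over, compressed to 0.5 dB over, so 2.5 dB of GR.
B: 13.7 dB over, compressed to 3.425 dB over, so 10.275 dB of GR.
B reduces 7.775 dB more.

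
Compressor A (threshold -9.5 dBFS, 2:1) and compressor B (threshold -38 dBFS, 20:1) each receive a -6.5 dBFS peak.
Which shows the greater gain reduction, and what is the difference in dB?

A: 3 dB over, compressed to 1.5 dB over, so 1.5 dB of GR.
B: 31.5 dB over, compressed to 1.575 dB over, so 29.925 dB of GR.
B reduces 28.425 dB more.

B, by 28.425 dB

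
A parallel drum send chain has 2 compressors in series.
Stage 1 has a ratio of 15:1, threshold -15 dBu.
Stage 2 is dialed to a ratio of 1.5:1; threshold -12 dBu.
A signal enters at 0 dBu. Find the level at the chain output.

-14 dBu

Stage 1: 15 dB above -15 dBu, reduced 15:1 to 1 dB above → -14 dBu.
Stage 2: below threshold (-14 ≤ -12); passes unchanged; output -14 dBu.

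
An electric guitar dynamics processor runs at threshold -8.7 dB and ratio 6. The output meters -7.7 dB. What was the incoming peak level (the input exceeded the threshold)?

That's 1 dB above the -8.7 dB threshold.
Undo the ratio: input overshoot = 1 × 6 = 6 dB, giving input = -2.7 dB.

-2.7 dB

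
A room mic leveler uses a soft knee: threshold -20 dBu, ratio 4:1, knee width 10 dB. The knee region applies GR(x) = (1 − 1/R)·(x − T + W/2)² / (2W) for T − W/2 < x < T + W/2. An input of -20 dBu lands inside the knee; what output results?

x − T + W/2 = -20 − (-20) + 5 = 5.
GR = (1 − 1/4) × 5² / 20 = 0.75 × 25 / 20 = 0.9375 dB.
Output = -20 − 0.9375 = -20.9375 dBu.

-20.9375 dBu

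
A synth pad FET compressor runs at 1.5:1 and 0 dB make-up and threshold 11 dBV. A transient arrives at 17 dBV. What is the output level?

15 dBV

17 dBV sits 6 dB over threshold.
The 6 dB excess becomes 4 dB after 1.5:1 reduction.
So the level is 11 + 4 = 15 dBV.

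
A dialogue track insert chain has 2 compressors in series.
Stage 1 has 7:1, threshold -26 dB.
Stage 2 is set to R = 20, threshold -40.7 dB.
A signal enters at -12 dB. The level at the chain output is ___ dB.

-39.865 dB

Stage 1: -12 dB is 14 dB over -26 dB; at 7:1 that becomes 2 dB over, giving -24 dB.
Stage 2: overshoot 16.7 dB → 16.7/20 = 0.835 dB → -39.865 dB.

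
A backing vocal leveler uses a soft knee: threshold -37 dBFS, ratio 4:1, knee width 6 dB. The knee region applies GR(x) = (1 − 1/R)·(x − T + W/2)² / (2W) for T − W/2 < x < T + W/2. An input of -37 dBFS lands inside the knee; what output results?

x − T + W/2 = -37 − (-37) + 3 = 3.
GR = (1 − 1/4) × 3² / 12 = 0.75 × 9 / 12 = 0.5625 dB.
Output = -37 − 0.5625 = -37.5625 dBFS.

-37.5625 dBFS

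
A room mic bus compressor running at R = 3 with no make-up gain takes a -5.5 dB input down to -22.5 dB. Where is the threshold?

-31 dB

Input is 25.5 dB above T (since output overshoot × R = input overshoot: (-22.5 − T)·3 = -5.5 − T gives T = -31 dB).
Check: -31 + (-5.5 − (-31))/3 = -31 + 8.5 = -22.5 dB. ✓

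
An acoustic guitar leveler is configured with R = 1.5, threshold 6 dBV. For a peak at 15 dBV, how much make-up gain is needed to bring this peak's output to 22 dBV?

Without make-up, output = threshold + overshoot/1.5 = 6 + 6 = 12 dBV.
Gap to target: 10 dB.

10 dB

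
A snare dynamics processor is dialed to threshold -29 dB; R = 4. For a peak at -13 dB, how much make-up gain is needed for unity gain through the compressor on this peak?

Without make-up, output = threshold + overshoot/4 = -29 + 4 = -25 dB.
Gap to target: 12 dB.

12 dB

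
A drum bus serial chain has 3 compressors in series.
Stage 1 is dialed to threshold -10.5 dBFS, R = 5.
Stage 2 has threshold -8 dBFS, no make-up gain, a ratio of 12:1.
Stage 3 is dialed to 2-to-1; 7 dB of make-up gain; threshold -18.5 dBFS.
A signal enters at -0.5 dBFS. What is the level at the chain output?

Stage 1: 10 dB above -10.5 dBFS, reduced 5:1 to 2 dB above → -8.5 dBFS.
Stage 2: -8.5 dBFS ≤ -8 dBFS, so stage 2 doesn't engage; output -8.5 dBFS.
Stage 3: -8.5 dBFS is 10 dB over -18.5 dBFS; at 2:1 that becomes 5 dB over, giving -13.5 dBFS; +7 dB make-up → -6.5 dBFS.

-6.5 dBFS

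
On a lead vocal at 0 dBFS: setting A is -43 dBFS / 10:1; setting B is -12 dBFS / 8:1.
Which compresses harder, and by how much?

A: 43 dB over, compressed to 4.3 dB over, so 38.7 dB of GR.
B: 12 dB over, compressed to 1.5 dB over, so 10.5 dB of GR.
Difference: 28.2 dB in favour of A.

A, by 28.2 dB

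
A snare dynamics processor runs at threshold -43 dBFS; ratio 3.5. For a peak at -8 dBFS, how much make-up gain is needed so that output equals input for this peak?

Overshoot 35 dB → 35/3.5 = 10 dB after compression, so the compressed level is -43 + 10 = -33 dBFS.
Make-up = target − compressed = -8 − (-33) = 25 dB.

25 dB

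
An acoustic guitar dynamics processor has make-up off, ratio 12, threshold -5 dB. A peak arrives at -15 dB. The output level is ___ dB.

-15 dB

-15 dB is 10 dB below the -5 dB threshold, so no gain reduction is applied.
Output = input = -15 dB.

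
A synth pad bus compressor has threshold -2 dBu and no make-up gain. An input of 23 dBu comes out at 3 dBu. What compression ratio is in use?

5:1

Input overshoot = 23 − (-2) = 25 dB; output overshoot = 3 − (-2) = 5 dB.
Ratio = 25 / 5 = 5.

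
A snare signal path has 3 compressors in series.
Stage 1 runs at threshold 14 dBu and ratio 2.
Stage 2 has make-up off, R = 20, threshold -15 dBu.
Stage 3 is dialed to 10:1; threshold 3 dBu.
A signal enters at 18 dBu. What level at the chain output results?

Stage 1: overshoot 4 dB → 4/2 = 2 dB → 16 dBu.
Stage 2: 31 dB above -15 dBu, reduced 20:1 to 1.55 dB above → -13.45 dBu.
Stage 3: -13.45 dBu is at or below the 3 dBu threshold — no compression; output -13.45 dBu.

-13.45 dBu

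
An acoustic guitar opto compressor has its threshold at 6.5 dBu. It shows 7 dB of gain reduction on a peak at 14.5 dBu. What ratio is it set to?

8:1

Input overshoot = 14.5 − 6.5 = 8 dB.
Output overshoot = 8 − 7 = 1 dB.
Ratio = input overshoot / output overshoot = 8 / 1 = 8.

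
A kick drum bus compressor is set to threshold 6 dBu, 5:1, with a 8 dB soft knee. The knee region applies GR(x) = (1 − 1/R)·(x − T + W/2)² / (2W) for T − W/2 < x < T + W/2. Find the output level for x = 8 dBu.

x − T + W/2 = 8 − 6 + 4 = 6.
GR = (1 − 1/5) × 6² / 16 = 0.8 × 36 / 16 = 1.8 dB.
Output = 8 − 1.8 = 6.2 dBu.

6.2 dBu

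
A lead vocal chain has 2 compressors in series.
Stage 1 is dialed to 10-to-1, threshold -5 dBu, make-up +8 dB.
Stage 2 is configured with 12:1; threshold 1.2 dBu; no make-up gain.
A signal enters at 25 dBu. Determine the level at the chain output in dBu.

Stage 1: 25 dBu is 30 dB over -5 dBu; at 10:1 that becomes 3 dB over, giving -2 dBu; +8 dB make-up → 6 dBu.
Stage 2: 4.8 dB above 1.2 dBu, reduced 12:1 to 0.4 dB above → 1.6 dBu.

1.6 dBu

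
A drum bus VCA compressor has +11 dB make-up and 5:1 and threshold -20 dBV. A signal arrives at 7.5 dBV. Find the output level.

7.5 dBV sits 27.5 dB over threshold.
5:1 compression reduces that to 27.5/5 = 5.5 dB over.
So the level is -20 + 5.5 = -14.5 dBV; make-up adds 11 dB, giving -3.5 dBV.

-3.5 dBV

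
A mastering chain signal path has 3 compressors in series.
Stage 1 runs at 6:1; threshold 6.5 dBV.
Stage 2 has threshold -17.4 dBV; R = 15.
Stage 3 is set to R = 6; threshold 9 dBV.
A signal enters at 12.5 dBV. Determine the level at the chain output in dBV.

-15.74 dBV

Stage 1: 6 dB above 6.5 dBV, reduced 6:1 to 1 dB above → 7.5 dBV.
Stage 2: 7.5 dBV is 24.9 dB over -17.4 dBV; at 15:1 that becomes 1.66 dB over, giving -15.74 dBV.
Stage 3: -15.74 dBV is at or below the 9 dBV threshold — no compression; output -15.74 dBV.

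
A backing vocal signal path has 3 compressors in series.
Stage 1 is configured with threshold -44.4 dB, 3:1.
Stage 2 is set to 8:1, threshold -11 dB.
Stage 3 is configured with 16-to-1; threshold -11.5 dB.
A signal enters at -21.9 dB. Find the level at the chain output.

-36.9 dB

Stage 1: 22.5 dB above -44.4 dB, reduced 3:1 to 7.5 dB above → -36.9 dB.
Stage 2: below threshold (-36.9 ≤ -11); passes unchanged; output -36.9 dB.
Stage 3: -36.9 dB is at or below the -11.5 dB threshold — no compression; output -36.9 dB.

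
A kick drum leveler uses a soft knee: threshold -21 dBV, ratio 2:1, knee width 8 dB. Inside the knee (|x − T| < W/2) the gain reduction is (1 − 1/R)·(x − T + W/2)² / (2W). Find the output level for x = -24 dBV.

-24.03125 dBV

x − T + W/2 = -24 − (-21) + 4 = 1.
GR = (1 − 1/2) × 1² / 16 = 0.5 × 1 / 16 = 0.03125 dB.
Output = -24 − 0.03125 = -24.03125 dBV.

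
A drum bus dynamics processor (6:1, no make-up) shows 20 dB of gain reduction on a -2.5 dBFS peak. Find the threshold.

-26.5 dBFS

Let T be the threshold. Output overshoot = (input overshoot)/R, so -22.5 − T = (-2.5 − T)/6.
6·(-22.5 − T) = -2.5 − T → 5·T = -135 − (-2.5) = -132.5.
T = -132.5/5 = -26.5 dBFS.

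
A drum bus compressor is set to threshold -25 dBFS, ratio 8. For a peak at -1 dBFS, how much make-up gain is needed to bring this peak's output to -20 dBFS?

Overshoot 24 dB → 24/8 = 3 dB after compression, so the compressed level is -25 + 3 = -22 dBFS.
Make-up = target − compressed = -20 − (-22) = 2 dB.

2 dB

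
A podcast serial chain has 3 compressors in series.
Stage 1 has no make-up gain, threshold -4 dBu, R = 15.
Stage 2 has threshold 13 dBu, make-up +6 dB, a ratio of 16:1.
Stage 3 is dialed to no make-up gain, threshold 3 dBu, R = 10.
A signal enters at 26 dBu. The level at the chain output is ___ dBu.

3.1 dBu

Stage 1: 30 dB above -4 dBu, reduced 15:1 to 2 dB above → -2 dBu.
Stage 2: below threshold (-2 ≤ 13); passes unchanged; make-up brings it to 4 dBu.
Stage 3: 4 dBu is 1 dB over 3 dBu; at 10:1 that becomes 0.1 dB over, giving 3.1 dBu.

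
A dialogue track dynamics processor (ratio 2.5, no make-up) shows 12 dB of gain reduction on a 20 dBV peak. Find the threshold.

0 dBV

Gain reduction = 20 − 8 = 12 dB; output overshoot = GR / (R − 1) = 12 / 1.5 = 8 dB.
Threshold = output − output overshoot = 8 − 8 = 0 dBV.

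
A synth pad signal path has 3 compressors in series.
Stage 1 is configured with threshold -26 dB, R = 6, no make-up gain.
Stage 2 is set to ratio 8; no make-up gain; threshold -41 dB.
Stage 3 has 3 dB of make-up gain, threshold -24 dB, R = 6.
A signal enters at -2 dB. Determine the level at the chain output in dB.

-35.625 dB

Stage 1: -2 dB is 24 dB over -26 dB; at 6:1 that becomes 4 dB over, giving -22 dB.
Stage 2: -22 dB is 19 dB over -41 dB; at 8:1 that becomes 2.375 dB over, giving -38.625 dB.
Stage 3: below threshold (-38.625 ≤ -24); passes unchanged; make-up brings it to -35.625 dB.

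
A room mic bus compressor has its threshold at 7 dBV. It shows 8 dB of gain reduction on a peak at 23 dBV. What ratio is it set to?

Input overshoot = 23 − 7 = 16 dB.
Output overshoot = 16 − 8 = 8 dB.
Ratio = input overshoot / output overshoot = 16 / 8 = 2.

2:1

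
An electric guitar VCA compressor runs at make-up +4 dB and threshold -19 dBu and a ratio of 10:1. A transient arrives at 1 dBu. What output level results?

The input is 20 dB above the -19 dBu threshold.
10:1 compression reduces that to 20/10 = 2 dB over.
Output = -19 + 2 = -17 dBu; make-up adds 4 dB, giving -13 dBu.

-13 dBu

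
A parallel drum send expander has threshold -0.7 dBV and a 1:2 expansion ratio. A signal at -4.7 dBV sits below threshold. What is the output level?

Undershoot = (-0.7) − (-4.7) = 4 dB.
At 1:2, that expands to 8 dB under threshold.
Output = -0.7 − 8 = -8.7 dBV.

-8.7 dBV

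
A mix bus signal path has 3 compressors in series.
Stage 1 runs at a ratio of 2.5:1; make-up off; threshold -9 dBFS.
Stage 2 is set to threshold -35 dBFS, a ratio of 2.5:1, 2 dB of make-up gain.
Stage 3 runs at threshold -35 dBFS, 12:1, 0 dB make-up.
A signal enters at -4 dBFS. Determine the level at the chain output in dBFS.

-33.9 dBFS

Stage 1: -4 dBFS is 5 dB over -9 dBFS; at 2.5:1 that becomes 2 dB over, giving -7 dBFS.
Stage 2: -7 dBFS is 28 dB over -35 dBFS; at 2.5:1 that becomes 11.2 dB over, giving -23.8 dBFS; +2 dB make-up → -21.8 dBFS.
Stage 3: -21.8 dBFS is 13.2 dB over -35 dBFS; at 12:1 that becomes 1.1 dB over, giving -33.9 dBFS.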